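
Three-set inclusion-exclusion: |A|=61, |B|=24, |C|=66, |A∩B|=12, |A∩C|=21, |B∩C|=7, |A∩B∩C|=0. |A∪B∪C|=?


|A∪B∪C| = |A|+|B|+|C| - |A∩B|-|A∩C|-|B∩C| + |A∩B∩C|
= 61+24+66 - 12-21-7 + 0
= 151 - 40 + 0
= 111

|A ∪ B ∪ C| = 111


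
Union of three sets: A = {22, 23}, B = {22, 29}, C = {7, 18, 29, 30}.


A ∪ B = {22, 23, 29}
(A ∪ B) ∪ C = {7, 18, 22, 23, 29, 30}

A ∪ B ∪ C = {7, 18, 22, 23, 29, 30}


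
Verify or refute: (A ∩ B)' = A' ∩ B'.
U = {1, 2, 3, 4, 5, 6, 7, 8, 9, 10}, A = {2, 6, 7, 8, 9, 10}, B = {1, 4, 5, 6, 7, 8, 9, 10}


LHS: A ∩ B = {6, 7, 8, 9, 10}
(A ∩ B)' = U \ (A ∩ B) = {1, 2, 3, 4, 5}
A' = {1, 3, 4, 5}, B' = {2, 3}
Claimed RHS: A' ∩ B' = {3}
Identity is INVALID: LHS = {1, 2, 3, 4, 5} but the RHS claimed here equals {3}. The correct form is (A ∩ B)' = A' ∪ B'.

Identity is invalid: (A ∩ B)' = {1, 2, 3, 4, 5} but A' ∩ B' = {3}. The correct De Morgan law is (A ∩ B)' = A' ∪ B'.


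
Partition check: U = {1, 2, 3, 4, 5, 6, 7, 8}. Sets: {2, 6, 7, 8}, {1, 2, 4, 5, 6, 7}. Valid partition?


A partition requires: (1) non-empty parts, (2) pairwise disjoint, (3) union = U
Parts: {2, 6, 7, 8}, {1, 2, 4, 5, 6, 7}
Union of parts: {1, 2, 4, 5, 6, 7, 8}
U = {1, 2, 3, 4, 5, 6, 7, 8}
All non-empty? True
Pairwise disjoint? False
Covers U? False

No, not a valid partition


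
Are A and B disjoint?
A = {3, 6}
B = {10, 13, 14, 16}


Disjoint means A ∩ B = ∅.
A ∩ B = ∅
A ∩ B = ∅, so A and B are disjoint.

Yes, A and B are disjoint


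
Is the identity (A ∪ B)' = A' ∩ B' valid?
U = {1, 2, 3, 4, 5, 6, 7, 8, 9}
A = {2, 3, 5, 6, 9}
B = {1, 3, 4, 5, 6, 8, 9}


LHS: A ∪ B = {1, 2, 3, 4, 5, 6, 8, 9}
(A ∪ B)' = U \ (A ∪ B) = {7}
A' = {1, 4, 7, 8}, B' = {2, 7}
Claimed RHS: A' ∩ B' = {7}
Identity is VALID: LHS = RHS = {7} ✓

Identity is valid. (A ∪ B)' = A' ∩ B' = {7}


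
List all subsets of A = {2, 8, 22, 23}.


|A| = 4, so |P(A)| = 2^4 = 16
Enumerate subsets by cardinality (0 to 4):
∅, {2}, {8}, {22}, {23}, {2, 8}, {2, 22}, {2, 23}, {8, 22}, {8, 23}, {22, 23}, {2, 8, 22}, {2, 8, 23}, {2, 22, 23}, {8, 22, 23}, {2, 8, 22, 23}

P(A) has 16 subsets: ∅, {2}, {8}, {22}, {23}, {2, 8}, {2, 22}, {2, 23}, {8, 22}, {8, 23}, {22, 23}, {2, 8, 22}, {2, 8, 23}, {2, 22, 23}, {8, 22, 23}, {2, 8, 22, 23}


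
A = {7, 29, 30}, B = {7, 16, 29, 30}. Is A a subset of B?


A ⊆ B means every element of A is in B.
All elements of A are in B.
So A ⊆ B.

Yes, A ⊆ B


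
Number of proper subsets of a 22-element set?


Total subsets = 2^n = 2^22 = 4194304
Proper subsets exclude the set itself: 2^n - 1
= 4194304 - 1
= 4194303

Number of proper subsets = 4194303


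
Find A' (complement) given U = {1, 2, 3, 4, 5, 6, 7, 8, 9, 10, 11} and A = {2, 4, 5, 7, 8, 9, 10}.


Aᶜ = U \ A = elements in U but not in A
U = {1, 2, 3, 4, 5, 6, 7, 8, 9, 10, 11}
A = {2, 4, 5, 7, 8, 9, 10}
Aᶜ = {1, 3, 6, 11}

Aᶜ = {1, 3, 6, 11}


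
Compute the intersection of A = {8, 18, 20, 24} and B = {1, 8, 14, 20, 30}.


A ∩ B = elements in both A and B
A = {8, 18, 20, 24}
B = {1, 8, 14, 20, 30}
A ∩ B = {8, 20}

A ∩ B = {8, 20}


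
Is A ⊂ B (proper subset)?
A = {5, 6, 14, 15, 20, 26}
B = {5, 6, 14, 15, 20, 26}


A ⊂ B requires: A ⊆ B AND A ≠ B.
A ⊆ B? Yes
A = B? Yes
A = B, so A is not a PROPER subset.

No, A is not a proper subset of B


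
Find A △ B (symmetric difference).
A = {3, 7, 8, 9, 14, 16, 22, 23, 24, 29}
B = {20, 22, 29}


A △ B = (A \ B) ∪ (B \ A) = elements in exactly one of A or B
A \ B = {3, 7, 8, 9, 14, 16, 23, 24}
B \ A = {20}
A △ B = {3, 7, 8, 9, 14, 16, 20, 23, 24}

A △ B = {3, 7, 8, 9, 14, 16, 20, 23, 24}


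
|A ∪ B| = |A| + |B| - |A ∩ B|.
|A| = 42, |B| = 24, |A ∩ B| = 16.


|A ∪ B| = |A| + |B| - |A ∩ B|
= 42 + 24 - 16
= 50

|A ∪ B| = 50


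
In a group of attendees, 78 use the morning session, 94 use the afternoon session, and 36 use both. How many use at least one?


|A ∪ B| = |A| + |B| - |A ∩ B|
= 78 + 94 - 36
= 136

|A ∪ B| = 136


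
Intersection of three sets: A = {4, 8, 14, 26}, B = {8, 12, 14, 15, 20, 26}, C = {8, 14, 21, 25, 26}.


A ∩ B = {8, 14, 26}
(A ∩ B) ∩ C = {8, 14, 26}

A ∩ B ∩ C = {8, 14, 26}


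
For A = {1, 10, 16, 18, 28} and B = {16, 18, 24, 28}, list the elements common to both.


A ∩ B = elements in both A and B
A = {1, 10, 16, 18, 28}
B = {16, 18, 24, 28}
A ∩ B = {16, 18, 28}

A ∩ B = {16, 18, 28}


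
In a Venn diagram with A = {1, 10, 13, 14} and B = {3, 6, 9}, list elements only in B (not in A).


A = {1, 10, 13, 14}
B = {3, 6, 9}
Region: only in B (not in A)
Elements: {3, 6, 9}

Elements only in B (not in A): {3, 6, 9}


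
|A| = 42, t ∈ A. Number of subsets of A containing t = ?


Subsets of A containing t correspond to subsets of A \ {t}, which has 41 elements.
Count = 2^(n-1) = 2^41
= 2199023255552

Number of subsets containing t = 2199023255552


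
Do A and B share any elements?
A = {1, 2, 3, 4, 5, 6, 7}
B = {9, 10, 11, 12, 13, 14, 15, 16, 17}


Disjoint means A ∩ B = ∅.
A ∩ B = ∅
A ∩ B = ∅, so A and B are disjoint.

No — A and B share no elements (A ∩ B = ∅), so they are disjoint


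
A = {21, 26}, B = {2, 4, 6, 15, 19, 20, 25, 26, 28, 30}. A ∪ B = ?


A ∪ B = all elements in A or B (or both)
A = {21, 26}
B = {2, 4, 6, 15, 19, 20, 25, 26, 28, 30}
A ∪ B = {2, 4, 6, 15, 19, 20, 21, 25, 26, 28, 30}

A ∪ B = {2, 4, 6, 15, 19, 20, 21, 25, 26, 28, 30}


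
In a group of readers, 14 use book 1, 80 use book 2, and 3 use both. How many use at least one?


|A ∪ B| = |A| + |B| - |A ∩ B|
= 14 + 80 - 3
= 91

|A ∪ B| = 91


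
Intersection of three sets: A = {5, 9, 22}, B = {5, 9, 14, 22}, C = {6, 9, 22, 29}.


A ∩ B = {5, 9, 22}
(A ∩ B) ∩ C = {9, 22}

A ∩ B ∩ C = {9, 22}


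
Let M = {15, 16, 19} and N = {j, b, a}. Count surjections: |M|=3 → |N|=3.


n = |M| = 3, k = |N| = 3. Surjections via inclusion-exclusion:
S(n,k) = Σ(-1)^i × C(k,i) × (k-i)^n, i=0 to k
i=0: (-1)^0×C(3,0)×3^3 = 27
i=1: (-1)^1×C(3,1)×2^3 = -24
i=2: (-1)^2×C(3,2)×1^3 = 3
i=3: (-1)^3×C(3,3)×0^3 = 0
Total = 6

Number of surjections = 6


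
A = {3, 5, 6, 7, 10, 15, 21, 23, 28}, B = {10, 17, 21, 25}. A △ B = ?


A △ B = (A \ B) ∪ (B \ A) = elements in exactly one of A or B
A \ B = {3, 5, 6, 7, 15, 23, 28}
B \ A = {17, 25}
A △ B = {3, 5, 6, 7, 15, 17, 23, 25, 28}

A △ B = {3, 5, 6, 7, 15, 17, 23, 25, 28}


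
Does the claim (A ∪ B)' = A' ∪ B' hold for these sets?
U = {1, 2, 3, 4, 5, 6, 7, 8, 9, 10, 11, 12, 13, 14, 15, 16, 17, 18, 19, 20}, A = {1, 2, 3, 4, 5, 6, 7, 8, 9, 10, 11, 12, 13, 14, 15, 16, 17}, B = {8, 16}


LHS: A ∪ B = {1, 2, 3, 4, 5, 6, 7, 8, 9, 10, 11, 12, 13, 14, 15, 16, 17}
(A ∪ B)' = U \ (A ∪ B) = {18, 19, 20}
A' = {18, 19, 20}, B' = {1, 2, 3, 4, 5, 6, 7, 9, 10, 11, 12, 13, 14, 15, 17, 18, 19, 20}
Claimed RHS: A' ∪ B' = {1, 2, 3, 4, 5, 6, 7, 9, 10, 11, 12, 13, 14, 15, 17, 18, 19, 20}
Identity is INVALID: LHS = {18, 19, 20} but the RHS claimed here equals {1, 2, 3, 4, 5, 6, 7, 9, 10, 11, 12, 13, 14, 15, 17, 18, 19, 20}. The correct form is (A ∪ B)' = A' ∩ B'.

Identity is invalid: (A ∪ B)' = {18, 19, 20} but A' ∪ B' = {1, 2, 3, 4, 5, 6, 7, 9, 10, 11, 12, 13, 14, 15, 17, 18, 19, 20}. The correct De Morgan law is (A ∪ B)' = A' ∩ B'.


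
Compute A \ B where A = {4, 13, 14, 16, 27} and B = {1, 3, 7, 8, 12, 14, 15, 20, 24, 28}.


A \ B = elements in A but not in B
A = {4, 13, 14, 16, 27}
B = {1, 3, 7, 8, 12, 14, 15, 20, 24, 28}
Remove from A any elements in B
A \ B = {4, 13, 16, 27}

A \ B = {4, 13, 16, 27}


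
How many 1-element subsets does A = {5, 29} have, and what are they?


|A| = 2, so A has C(2,1) = 2 subsets of size 1.
Enumerate by choosing 1 elements from A at a time:
{5}, {29}

1-element subsets (2 total): {5}, {29}


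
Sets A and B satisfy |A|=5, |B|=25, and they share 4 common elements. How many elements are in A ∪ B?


|A ∪ B| = |A| + |B| - |A ∩ B|
= 5 + 25 - 4
= 26

|A ∪ B| = 26


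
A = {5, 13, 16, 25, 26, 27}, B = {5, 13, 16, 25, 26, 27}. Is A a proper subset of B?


A ⊂ B requires: A ⊆ B AND A ≠ B.
A ⊆ B? Yes
A = B? Yes
A = B, so A is not a PROPER subset.

No, A is not a proper subset of B


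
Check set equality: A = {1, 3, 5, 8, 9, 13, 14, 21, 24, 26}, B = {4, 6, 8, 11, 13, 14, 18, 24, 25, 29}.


Two sets are equal iff they have exactly the same elements.
A = {1, 3, 5, 8, 9, 13, 14, 21, 24, 26}
B = {4, 6, 8, 11, 13, 14, 18, 24, 25, 29}
Differences: {1, 3, 4, 5, 6, 9, 11, 18, 21, 25, 26, 29}
A ≠ B

No, A ≠ B


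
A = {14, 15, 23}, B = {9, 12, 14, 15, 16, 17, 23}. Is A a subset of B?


A ⊆ B means every element of A is in B.
All elements of A are in B.
So A ⊆ B.

Yes, A ⊆ B


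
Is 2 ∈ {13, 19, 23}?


A = {13, 19, 23}
Checking if 2 is in A
2 is not in A → False

2 ∉ A


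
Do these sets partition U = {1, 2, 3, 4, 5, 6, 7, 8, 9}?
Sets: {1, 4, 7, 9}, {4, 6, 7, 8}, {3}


A partition requires: (1) non-empty parts, (2) pairwise disjoint, (3) union = U
Parts: {1, 4, 7, 9}, {4, 6, 7, 8}, {3}
Union of parts: {1, 3, 4, 6, 7, 8, 9}
U = {1, 2, 3, 4, 5, 6, 7, 8, 9}
All non-empty? True
Pairwise disjoint? False
Covers U? False

No, not a valid partition


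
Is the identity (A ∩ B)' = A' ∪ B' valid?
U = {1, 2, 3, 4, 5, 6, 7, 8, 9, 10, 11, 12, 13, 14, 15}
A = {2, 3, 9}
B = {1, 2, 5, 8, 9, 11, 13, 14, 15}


LHS: A ∩ B = {2, 9}
(A ∩ B)' = U \ (A ∩ B) = {1, 3, 4, 5, 6, 7, 8, 10, 11, 12, 13, 14, 15}
A' = {1, 4, 5, 6, 7, 8, 10, 11, 12, 13, 14, 15}, B' = {3, 4, 6, 7, 10, 12}
Claimed RHS: A' ∪ B' = {1, 3, 4, 5, 6, 7, 8, 10, 11, 12, 13, 14, 15}
Identity is VALID: LHS = RHS = {1, 3, 4, 5, 6, 7, 8, 10, 11, 12, 13, 14, 15} ✓

Identity is valid. (A ∩ B)' = A' ∪ B' = {1, 3, 4, 5, 6, 7, 8, 10, 11, 12, 13, 14, 15}


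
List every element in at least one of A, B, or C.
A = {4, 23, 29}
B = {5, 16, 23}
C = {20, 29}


A ∪ B = {4, 5, 16, 23, 29}
(A ∪ B) ∪ C = {4, 5, 16, 20, 23, 29}

A ∪ B ∪ C = {4, 5, 16, 20, 23, 29}


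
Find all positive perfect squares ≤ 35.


Checking each candidate:
Condition: positive perfect squares ≤ 35
Result = {1, 4, 9, 16, 25}

{1, 4, 9, 16, 25}


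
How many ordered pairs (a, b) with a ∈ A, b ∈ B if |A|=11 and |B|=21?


|A × B| = |A| × |B|
= 11 × 21
= 231

|A × B| = 231


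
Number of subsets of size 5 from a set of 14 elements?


C(n,k) = n! / (k!(n-k)!)
C(14,5) = 14! / (5!9!)
= 2002

C(14,5) = 2002


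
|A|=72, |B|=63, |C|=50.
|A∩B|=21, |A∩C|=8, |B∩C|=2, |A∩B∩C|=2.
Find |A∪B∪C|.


|A∪B∪C| = |A|+|B|+|C| - |A∩B|-|A∩C|-|B∩C| + |A∩B∩C|
= 72+63+50 - 21-8-2 + 2
= 185 - 31 + 2
= 156

|A ∪ B ∪ C| = 156


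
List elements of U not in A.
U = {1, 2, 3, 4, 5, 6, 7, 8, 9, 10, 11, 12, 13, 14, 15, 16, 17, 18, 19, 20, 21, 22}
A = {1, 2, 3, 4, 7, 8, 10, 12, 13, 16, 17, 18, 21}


Aᶜ = U \ A = elements in U but not in A
U = {1, 2, 3, 4, 5, 6, 7, 8, 9, 10, 11, 12, 13, 14, 15, 16, 17, 18, 19, 20, 21, 22}
A = {1, 2, 3, 4, 7, 8, 10, 12, 13, 16, 17, 18, 21}
Aᶜ = {5, 6, 9, 11, 14, 15, 19, 20, 22}

Aᶜ = {5, 6, 9, 11, 14, 15, 19, 20, 22}


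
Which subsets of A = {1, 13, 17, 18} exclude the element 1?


A subset of A that omits 1 is a subset of A \ {1}, so there are 2^(n-1) = 2^3 = 8 of them.
Subsets excluding 1: ∅, {13}, {17}, {18}, {13, 17}, {13, 18}, {17, 18}, {13, 17, 18}

Subsets excluding 1 (8 total): ∅, {13}, {17}, {18}, {13, 17}, {13, 18}, {17, 18}, {13, 17, 18}


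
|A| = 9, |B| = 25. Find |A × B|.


|A × B| = |A| × |B|
= 9 × 25
= 225

|A × B| = 225


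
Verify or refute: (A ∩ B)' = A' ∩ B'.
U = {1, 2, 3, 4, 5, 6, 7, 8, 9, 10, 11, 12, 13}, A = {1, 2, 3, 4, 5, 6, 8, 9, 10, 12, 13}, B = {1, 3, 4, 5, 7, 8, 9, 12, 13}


LHS: A ∩ B = {1, 3, 4, 5, 8, 9, 12, 13}
(A ∩ B)' = U \ (A ∩ B) = {2, 6, 7, 10, 11}
A' = {7, 11}, B' = {2, 6, 10, 11}
Claimed RHS: A' ∩ B' = {11}
Identity is INVALID: LHS = {2, 6, 7, 10, 11} but the RHS claimed here equals {11}. The correct form is (A ∩ B)' = A' ∪ B'.

Identity is invalid: (A ∩ B)' = {2, 6, 7, 10, 11} but A' ∩ B' = {11}. The correct De Morgan law is (A ∩ B)' = A' ∪ B'.


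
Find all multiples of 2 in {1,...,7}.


Checking each candidate:
Condition: multiples of 2 in {1,...,7}
Result = {2, 4, 6}

{2, 4, 6}


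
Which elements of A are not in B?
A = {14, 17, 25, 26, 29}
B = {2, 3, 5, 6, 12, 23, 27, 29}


A \ B = elements in A but not in B
A = {14, 17, 25, 26, 29}
B = {2, 3, 5, 6, 12, 23, 27, 29}
Remove from A any elements in B
A \ B = {14, 17, 25, 26}

A \ B = {14, 17, 25, 26}


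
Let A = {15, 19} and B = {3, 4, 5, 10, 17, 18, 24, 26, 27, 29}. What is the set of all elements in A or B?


A ∪ B = all elements in A or B (or both)
A = {15, 19}
B = {3, 4, 5, 10, 17, 18, 24, 26, 27, 29}
A ∪ B = {3, 4, 5, 10, 15, 17, 18, 19, 24, 26, 27, 29}

A ∪ B = {3, 4, 5, 10, 15, 17, 18, 19, 24, 26, 27, 29}


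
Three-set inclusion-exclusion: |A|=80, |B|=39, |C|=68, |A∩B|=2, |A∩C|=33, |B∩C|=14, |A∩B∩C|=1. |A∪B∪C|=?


|A∪B∪C| = |A|+|B|+|C| - |A∩B|-|A∩C|-|B∩C| + |A∩B∩C|
= 80+39+68 - 2-33-14 + 1
= 187 - 49 + 1
= 139

|A ∪ B ∪ C| = 139


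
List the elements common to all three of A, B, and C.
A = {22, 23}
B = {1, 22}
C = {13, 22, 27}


A ∩ B = {22}
(A ∩ B) ∩ C = {22}

A ∩ B ∩ C = {22}


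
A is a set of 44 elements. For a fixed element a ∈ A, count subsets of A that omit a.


Subsets of A avoiding a are subsets of A \ {a}, which has 43 elements.
Count = 2^(n-1) = 2^43
= 8796093022208

Number of subsets avoiding a = 8796093022208


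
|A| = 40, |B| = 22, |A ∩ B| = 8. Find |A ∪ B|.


|A ∪ B| = |A| + |B| - |A ∩ B|
= 40 + 22 - 8
= 54

|A ∪ B| = 54


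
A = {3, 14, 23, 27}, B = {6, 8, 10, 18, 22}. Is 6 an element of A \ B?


A = {3, 14, 23, 27}, B = {6, 8, 10, 18, 22}
A \ B = elements in A but not in B
A \ B = {3, 14, 23, 27}
Checking if 6 ∈ A \ B
6 is not in A \ B → False

6 ∉ A \ B


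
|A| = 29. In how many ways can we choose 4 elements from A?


C(n,k) = n! / (k!(n-k)!)
C(29,4) = 29! / (4!25!)
= 23751

C(29,4) = 23751


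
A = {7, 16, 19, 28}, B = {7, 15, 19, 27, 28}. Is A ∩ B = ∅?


Disjoint means A ∩ B = ∅.
A ∩ B = {7, 19, 28}
A ∩ B ≠ ∅, so A and B are NOT disjoint.

No, A and B are not disjoint (A ∩ B = {7, 19, 28})


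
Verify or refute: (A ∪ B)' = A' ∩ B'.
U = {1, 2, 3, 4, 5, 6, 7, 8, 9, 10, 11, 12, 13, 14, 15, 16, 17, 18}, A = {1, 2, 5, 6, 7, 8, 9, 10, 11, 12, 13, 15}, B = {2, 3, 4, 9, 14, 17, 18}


LHS: A ∪ B = {1, 2, 3, 4, 5, 6, 7, 8, 9, 10, 11, 12, 13, 14, 15, 17, 18}
(A ∪ B)' = U \ (A ∪ B) = {16}
A' = {3, 4, 14, 16, 17, 18}, B' = {1, 5, 6, 7, 8, 10, 11, 12, 13, 15, 16}
Claimed RHS: A' ∩ B' = {16}
Identity is VALID: LHS = RHS = {16} ✓

Identity is valid. (A ∪ B)' = A' ∩ B' = {16}


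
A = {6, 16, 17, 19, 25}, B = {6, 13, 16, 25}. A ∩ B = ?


A ∩ B = elements in both A and B
A = {6, 16, 17, 19, 25}
B = {6, 13, 16, 25}
A ∩ B = {6, 16, 25}

A ∩ B = {6, 16, 25}


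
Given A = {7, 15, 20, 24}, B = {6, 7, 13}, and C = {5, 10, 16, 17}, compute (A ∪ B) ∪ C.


A ∪ B = {6, 7, 13, 15, 20, 24}
(A ∪ B) ∪ C = {5, 6, 7, 10, 13, 15, 16, 17, 20, 24}

A ∪ B ∪ C = {5, 6, 7, 10, 13, 15, 16, 17, 20, 24}


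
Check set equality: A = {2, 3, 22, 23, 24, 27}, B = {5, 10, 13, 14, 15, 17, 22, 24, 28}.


Two sets are equal iff they have exactly the same elements.
A = {2, 3, 22, 23, 24, 27}
B = {5, 10, 13, 14, 15, 17, 22, 24, 28}
Differences: {2, 3, 5, 10, 13, 14, 15, 17, 23, 27, 28}
A ≠ B

No, A ≠ B


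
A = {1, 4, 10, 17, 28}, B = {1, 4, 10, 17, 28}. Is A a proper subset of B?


A ⊂ B requires: A ⊆ B AND A ≠ B.
A ⊆ B? Yes
A = B? Yes
A = B, so A is not a PROPER subset.

No, A is not a proper subset of B


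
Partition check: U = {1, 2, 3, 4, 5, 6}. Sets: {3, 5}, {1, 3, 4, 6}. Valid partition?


A partition requires: (1) non-empty parts, (2) pairwise disjoint, (3) union = U
Parts: {3, 5}, {1, 3, 4, 6}
Union of parts: {1, 3, 4, 5, 6}
U = {1, 2, 3, 4, 5, 6}
All non-empty? True
Pairwise disjoint? False
Covers U? False

No, not a valid partition


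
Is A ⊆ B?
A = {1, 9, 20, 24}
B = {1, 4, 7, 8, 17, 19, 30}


A ⊆ B means every element of A is in B.
Elements in A not in B: {9, 20, 24}
So A ⊄ B.

No, A ⊄ B


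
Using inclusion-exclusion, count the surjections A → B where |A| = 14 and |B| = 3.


n = |A| = 14, k = |B| = 3. Surjections via inclusion-exclusion:
S(n,k) = Σ(-1)^i × C(k,i) × (k-i)^n, i=0 to k
i=0: (-1)^0×C(3,0)×3^14 = 4782969
i=1: (-1)^1×C(3,1)×2^14 = -49152
i=2: (-1)^2×C(3,2)×1^14 = 3
i=3: (-1)^3×C(3,3)×0^14 = 0
Total = 4733820

Number of surjections = 4733820


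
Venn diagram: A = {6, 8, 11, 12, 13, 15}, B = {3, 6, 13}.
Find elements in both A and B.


A = {6, 8, 11, 12, 13, 15}
B = {3, 6, 13}
Region: in both A and B
Elements: {6, 13}

Elements in both A and B: {6, 13}


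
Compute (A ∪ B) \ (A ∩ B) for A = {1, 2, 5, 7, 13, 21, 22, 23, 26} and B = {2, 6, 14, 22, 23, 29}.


A △ B = (A \ B) ∪ (B \ A) = elements in exactly one of A or B
A \ B = {1, 5, 7, 13, 21, 26}
B \ A = {6, 14, 29}
A △ B = {1, 5, 6, 7, 13, 14, 21, 26, 29}

A △ B = {1, 5, 6, 7, 13, 14, 21, 26, 29}


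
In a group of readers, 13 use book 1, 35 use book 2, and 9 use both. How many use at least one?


|A ∪ B| = |A| + |B| - |A ∩ B|
= 13 + 35 - 9
= 39

|A ∪ B| = 39


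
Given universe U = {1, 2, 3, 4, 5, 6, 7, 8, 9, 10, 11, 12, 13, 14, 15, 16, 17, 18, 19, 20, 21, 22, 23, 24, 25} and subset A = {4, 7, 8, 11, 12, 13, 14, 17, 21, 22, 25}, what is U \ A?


Aᶜ = U \ A = elements in U but not in A
U = {1, 2, 3, 4, 5, 6, 7, 8, 9, 10, 11, 12, 13, 14, 15, 16, 17, 18, 19, 20, 21, 22, 23, 24, 25}
A = {4, 7, 8, 11, 12, 13, 14, 17, 21, 22, 25}
Aᶜ = {1, 2, 3, 5, 6, 9, 10, 15, 16, 18, 19, 20, 23, 24}

Aᶜ = {1, 2, 3, 5, 6, 9, 10, 15, 16, 18, 19, 20, 23, 24}


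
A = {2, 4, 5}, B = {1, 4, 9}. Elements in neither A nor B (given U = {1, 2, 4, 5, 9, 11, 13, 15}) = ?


A = {2, 4, 5}
B = {1, 4, 9}
Region: in neither A nor B (given U = {1, 2, 4, 5, 9, 11, 13, 15})
Elements: {11, 13, 15}

Elements in neither A nor B (given U = {1, 2, 4, 5, 9, 11, 13, 15}): {11, 13, 15}


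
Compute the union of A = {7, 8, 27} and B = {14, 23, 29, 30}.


A ∪ B = all elements in A or B (or both)
A = {7, 8, 27}
B = {14, 23, 29, 30}
A ∪ B = {7, 8, 14, 23, 27, 29, 30}

A ∪ B = {7, 8, 14, 23, 27, 29, 30}


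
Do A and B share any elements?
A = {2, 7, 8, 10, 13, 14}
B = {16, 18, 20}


Disjoint means A ∩ B = ∅.
A ∩ B = ∅
A ∩ B = ∅, so A and B are disjoint.

No — A and B share no elements (A ∩ B = ∅), so they are disjoint


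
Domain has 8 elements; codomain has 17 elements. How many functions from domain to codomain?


Each of |A| = 8 inputs maps to any of |B| = 17 outputs.
# functions = |B|^|A| = 17^8
= 6975757441

Number of functions = 6975757441


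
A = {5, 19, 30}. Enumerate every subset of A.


|A| = 3, so |P(A)| = 2^3 = 8
Enumerate subsets by cardinality (0 to 3):
∅, {5}, {19}, {30}, {5, 19}, {5, 30}, {19, 30}, {5, 19, 30}

P(A) has 8 subsets: ∅, {5}, {19}, {30}, {5, 19}, {5, 30}, {19, 30}, {5, 19, 30}


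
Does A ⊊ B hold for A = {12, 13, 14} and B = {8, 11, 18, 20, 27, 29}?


A ⊂ B requires: A ⊆ B AND A ≠ B.
A ⊆ B? No
A ⊄ B, so A is not a proper subset.

No, A is not a proper subset of B


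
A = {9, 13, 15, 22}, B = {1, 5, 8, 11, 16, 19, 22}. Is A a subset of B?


A ⊆ B means every element of A is in B.
Elements in A not in B: {9, 13, 15}
So A ⊄ B.

No, A ⊄ B


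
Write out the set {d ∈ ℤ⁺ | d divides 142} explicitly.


Checking each candidate:
Condition: positive divisors of 142
Result = {1, 2, 71, 142}

{1, 2, 71, 142}


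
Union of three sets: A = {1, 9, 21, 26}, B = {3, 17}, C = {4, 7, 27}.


A ∪ B = {1, 3, 9, 17, 21, 26}
(A ∪ B) ∪ C = {1, 3, 4, 7, 9, 17, 21, 26, 27}

A ∪ B ∪ C = {1, 3, 4, 7, 9, 17, 21, 26, 27}


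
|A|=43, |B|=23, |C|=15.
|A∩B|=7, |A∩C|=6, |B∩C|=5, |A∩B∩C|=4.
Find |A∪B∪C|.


|A∪B∪C| = |A|+|B|+|C| - |A∩B|-|A∩C|-|B∩C| + |A∩B∩C|
= 43+23+15 - 7-6-5 + 4
= 81 - 18 + 4
= 67

|A ∪ B ∪ C| = 67


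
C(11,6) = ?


C(n,k) = n! / (k!(n-k)!)
C(11,6) = 11! / (6!5!)
= 462

C(11,6) = 462


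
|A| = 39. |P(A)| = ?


Number of subsets = 2^n
= 2^39
= 549755813888

|P(A)| = 549755813888


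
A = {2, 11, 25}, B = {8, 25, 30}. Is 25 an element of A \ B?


A = {2, 11, 25}, B = {8, 25, 30}
A \ B = elements in A but not in B
A \ B = {2, 11}
Checking if 25 ∈ A \ B
25 is not in A \ B → False

25 ∉ A \ B


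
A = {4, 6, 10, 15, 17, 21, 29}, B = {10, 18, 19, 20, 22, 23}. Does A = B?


Two sets are equal iff they have exactly the same elements.
A = {4, 6, 10, 15, 17, 21, 29}
B = {10, 18, 19, 20, 22, 23}
Differences: {4, 6, 15, 17, 18, 19, 20, 21, 22, 23, 29}
A ≠ B

No, A ≠ B


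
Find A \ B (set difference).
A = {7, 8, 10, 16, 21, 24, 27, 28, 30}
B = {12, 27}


A \ B = elements in A but not in B
A = {7, 8, 10, 16, 21, 24, 27, 28, 30}
B = {12, 27}
Remove from A any elements in B
A \ B = {7, 8, 10, 16, 21, 24, 28, 30}

A \ B = {7, 8, 10, 16, 21, 24, 28, 30}


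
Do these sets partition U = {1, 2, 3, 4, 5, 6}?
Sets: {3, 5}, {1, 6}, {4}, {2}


A partition requires: (1) non-empty parts, (2) pairwise disjoint, (3) union = U
Parts: {3, 5}, {1, 6}, {4}, {2}
Union of parts: {1, 2, 3, 4, 5, 6}
U = {1, 2, 3, 4, 5, 6}
All non-empty? True
Pairwise disjoint? True
Covers U? True

Yes, valid partition


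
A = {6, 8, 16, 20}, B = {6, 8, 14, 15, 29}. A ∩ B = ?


A ∩ B = elements in both A and B
A = {6, 8, 16, 20}
B = {6, 8, 14, 15, 29}
A ∩ B = {6, 8}

A ∩ B = {6, 8}


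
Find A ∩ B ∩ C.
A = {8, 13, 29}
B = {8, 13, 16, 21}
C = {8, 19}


A ∩ B = {8, 13}
(A ∩ B) ∩ C = {8}

A ∩ B ∩ C = {8}


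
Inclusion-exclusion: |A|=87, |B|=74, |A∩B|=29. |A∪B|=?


|A ∪ B| = |A| + |B| - |A ∩ B|
= 87 + 74 - 29
= 132

|A ∪ B| = 132


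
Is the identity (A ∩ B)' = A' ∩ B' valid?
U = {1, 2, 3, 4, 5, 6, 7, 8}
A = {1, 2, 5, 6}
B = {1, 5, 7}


LHS: A ∩ B = {1, 5}
(A ∩ B)' = U \ (A ∩ B) = {2, 3, 4, 6, 7, 8}
A' = {3, 4, 7, 8}, B' = {2, 3, 4, 6, 8}
Claimed RHS: A' ∩ B' = {3, 4, 8}
Identity is INVALID: LHS = {2, 3, 4, 6, 7, 8} but the RHS claimed here equals {3, 4, 8}. The correct form is (A ∩ B)' = A' ∪ B'.

Identity is invalid: (A ∩ B)' = {2, 3, 4, 6, 7, 8} but A' ∩ B' = {3, 4, 8}. The correct De Morgan law is (A ∩ B)' = A' ∪ B'.


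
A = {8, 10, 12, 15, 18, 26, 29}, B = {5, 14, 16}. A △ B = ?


A △ B = (A \ B) ∪ (B \ A) = elements in exactly one of A or B
A \ B = {8, 10, 12, 15, 18, 26, 29}
B \ A = {5, 14, 16}
A △ B = {5, 8, 10, 12, 14, 15, 16, 18, 26, 29}

A △ B = {5, 8, 10, 12, 14, 15, 16, 18, 26, 29}


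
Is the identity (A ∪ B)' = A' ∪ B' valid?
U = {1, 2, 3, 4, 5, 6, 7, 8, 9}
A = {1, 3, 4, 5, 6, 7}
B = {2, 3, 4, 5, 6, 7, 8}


LHS: A ∪ B = {1, 2, 3, 4, 5, 6, 7, 8}
(A ∪ B)' = U \ (A ∪ B) = {9}
A' = {2, 8, 9}, B' = {1, 9}
Claimed RHS: A' ∪ B' = {1, 2, 8, 9}
Identity is INVALID: LHS = {9} but the RHS claimed here equals {1, 2, 8, 9}. The correct form is (A ∪ B)' = A' ∩ B'.

Identity is invalid: (A ∪ B)' = {9} but A' ∪ B' = {1, 2, 8, 9}. The correct De Morgan law is (A ∪ B)' = A' ∩ B'.


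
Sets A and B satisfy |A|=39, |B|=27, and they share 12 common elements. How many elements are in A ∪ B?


|A ∪ B| = |A| + |B| - |A ∩ B|
= 39 + 27 - 12
= 54

|A ∪ B| = 54


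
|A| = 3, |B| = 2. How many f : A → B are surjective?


n = |A| = 3, k = |B| = 2. Surjections via inclusion-exclusion:
S(n,k) = Σ(-1)^i × C(k,i) × (k-i)^n, i=0 to k
i=0: (-1)^0×C(2,0)×2^3 = 8
i=1: (-1)^1×C(2,1)×1^3 = -2
i=2: (-1)^2×C(2,2)×0^3 = 0
Total = 6

Number of surjections = 6


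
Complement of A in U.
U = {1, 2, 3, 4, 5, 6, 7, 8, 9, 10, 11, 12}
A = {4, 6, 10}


Aᶜ = U \ A = elements in U but not in A
U = {1, 2, 3, 4, 5, 6, 7, 8, 9, 10, 11, 12}
A = {4, 6, 10}
Aᶜ = {1, 2, 3, 5, 7, 8, 9, 11, 12}

Aᶜ = {1, 2, 3, 5, 7, 8, 9, 11, 12}


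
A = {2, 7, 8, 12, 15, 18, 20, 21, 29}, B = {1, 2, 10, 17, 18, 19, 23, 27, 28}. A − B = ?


A \ B = elements in A but not in B
A = {2, 7, 8, 12, 15, 18, 20, 21, 29}
B = {1, 2, 10, 17, 18, 19, 23, 27, 28}
Remove from A any elements in B
A \ B = {7, 8, 12, 15, 20, 21, 29}

A \ B = {7, 8, 12, 15, 20, 21, 29}


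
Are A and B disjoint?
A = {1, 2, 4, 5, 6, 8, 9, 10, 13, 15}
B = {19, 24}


Disjoint means A ∩ B = ∅.
A ∩ B = ∅
A ∩ B = ∅, so A and B are disjoint.

Yes, A and B are disjoint


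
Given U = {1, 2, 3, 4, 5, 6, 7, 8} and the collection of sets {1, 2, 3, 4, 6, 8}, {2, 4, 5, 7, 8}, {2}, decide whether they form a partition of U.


A partition requires: (1) non-empty parts, (2) pairwise disjoint, (3) union = U
Parts: {1, 2, 3, 4, 6, 8}, {2, 4, 5, 7, 8}, {2}
Union of parts: {1, 2, 3, 4, 5, 6, 7, 8}
U = {1, 2, 3, 4, 5, 6, 7, 8}
All non-empty? True
Pairwise disjoint? False
Covers U? True

No, not a valid partition


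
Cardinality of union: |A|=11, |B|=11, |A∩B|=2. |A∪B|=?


|A ∪ B| = |A| + |B| - |A ∩ B|
= 11 + 11 - 2
= 20

|A ∪ B| = 20


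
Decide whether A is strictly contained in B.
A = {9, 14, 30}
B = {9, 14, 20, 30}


A ⊂ B requires: A ⊆ B AND A ≠ B.
A ⊆ B? Yes
A = B? No
A ⊂ B: Yes (A is a proper subset of B)

Yes, A ⊂ B


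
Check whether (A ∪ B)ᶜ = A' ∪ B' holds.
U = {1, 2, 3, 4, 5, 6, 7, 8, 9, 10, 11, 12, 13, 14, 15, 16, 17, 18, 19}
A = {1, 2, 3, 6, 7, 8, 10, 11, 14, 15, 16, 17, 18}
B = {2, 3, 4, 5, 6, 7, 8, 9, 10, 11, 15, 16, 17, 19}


LHS: A ∪ B = {1, 2, 3, 4, 5, 6, 7, 8, 9, 10, 11, 14, 15, 16, 17, 18, 19}
(A ∪ B)' = U \ (A ∪ B) = {12, 13}
A' = {4, 5, 9, 12, 13, 19}, B' = {1, 12, 13, 14, 18}
Claimed RHS: A' ∪ B' = {1, 4, 5, 9, 12, 13, 14, 18, 19}
Identity is INVALID: LHS = {12, 13} but the RHS claimed here equals {1, 4, 5, 9, 12, 13, 14, 18, 19}. The correct form is (A ∪ B)' = A' ∩ B'.

Identity is invalid: (A ∪ B)' = {12, 13} but A' ∪ B' = {1, 4, 5, 9, 12, 13, 14, 18, 19}. The correct De Morgan law is (A ∪ B)' = A' ∩ B'.


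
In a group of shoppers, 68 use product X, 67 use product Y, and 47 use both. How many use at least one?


|A ∪ B| = |A| + |B| - |A ∩ B|
= 68 + 67 - 47
= 88

|A ∪ B| = 88


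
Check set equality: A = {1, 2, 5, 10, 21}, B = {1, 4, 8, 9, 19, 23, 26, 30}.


Two sets are equal iff they have exactly the same elements.
A = {1, 2, 5, 10, 21}
B = {1, 4, 8, 9, 19, 23, 26, 30}
Differences: {2, 4, 5, 8, 9, 10, 19, 21, 23, 26, 30}
A ≠ B

No, A ≠ B


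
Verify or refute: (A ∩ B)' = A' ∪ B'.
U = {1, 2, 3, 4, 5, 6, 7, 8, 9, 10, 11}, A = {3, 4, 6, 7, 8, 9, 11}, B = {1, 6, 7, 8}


LHS: A ∩ B = {6, 7, 8}
(A ∩ B)' = U \ (A ∩ B) = {1, 2, 3, 4, 5, 9, 10, 11}
A' = {1, 2, 5, 10}, B' = {2, 3, 4, 5, 9, 10, 11}
Claimed RHS: A' ∪ B' = {1, 2, 3, 4, 5, 9, 10, 11}
Identity is VALID: LHS = RHS = {1, 2, 3, 4, 5, 9, 10, 11} ✓

Identity is valid. (A ∩ B)' = A' ∪ B' = {1, 2, 3, 4, 5, 9, 10, 11}


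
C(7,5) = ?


C(n,k) = n! / (k!(n-k)!)
C(7,5) = 7! / (5!2!)
= 21

C(7,5) = 21


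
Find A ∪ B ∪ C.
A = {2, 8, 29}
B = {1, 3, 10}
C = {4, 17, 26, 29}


A ∪ B = {1, 2, 3, 8, 10, 29}
(A ∪ B) ∪ C = {1, 2, 3, 4, 8, 10, 17, 26, 29}

A ∪ B ∪ C = {1, 2, 3, 4, 8, 10, 17, 26, 29}


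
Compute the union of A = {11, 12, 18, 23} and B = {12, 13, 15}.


A ∪ B = all elements in A or B (or both)
A = {11, 12, 18, 23}
B = {12, 13, 15}
A ∪ B = {11, 12, 13, 15, 18, 23}

A ∪ B = {11, 12, 13, 15, 18, 23}


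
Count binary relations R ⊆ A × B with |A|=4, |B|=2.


A relation from A to B is any subset of A × B.
|A × B| = 4 × 2 = 8
# relations = 2^|A × B| = 2^8 = 256

Number of relations = 256


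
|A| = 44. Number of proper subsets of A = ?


Total subsets = 2^n = 2^44 = 17592186044416
Proper subsets exclude the set itself: 2^n - 1
= 17592186044416 - 1
= 17592186044415

Number of proper subsets = 17592186044415


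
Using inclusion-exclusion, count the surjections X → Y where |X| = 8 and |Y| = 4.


n = |X| = 8, k = |Y| = 4. Surjections via inclusion-exclusion:
S(n,k) = Σ(-1)^i × C(k,i) × (k-i)^n, i=0 to k
i=0: (-1)^0×C(4,0)×4^8 = 65536
i=1: (-1)^1×C(4,1)×3^8 = -26244
i=2: (-1)^2×C(4,2)×2^8 = 1536
i=3: (-1)^3×C(4,3)×1^8 = -4
i=4: (-1)^4×C(4,4)×0^8 = 0
Total = 40824

Number of surjections = 40824


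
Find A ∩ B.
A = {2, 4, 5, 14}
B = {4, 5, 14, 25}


A ∩ B = elements in both A and B
A = {2, 4, 5, 14}
B = {4, 5, 14, 25}
A ∩ B = {4, 5, 14}

A ∩ B = {4, 5, 14}


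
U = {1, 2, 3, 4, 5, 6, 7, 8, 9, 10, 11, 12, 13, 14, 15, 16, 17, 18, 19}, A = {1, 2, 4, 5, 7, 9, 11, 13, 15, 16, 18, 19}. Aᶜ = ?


Aᶜ = U \ A = elements in U but not in A
U = {1, 2, 3, 4, 5, 6, 7, 8, 9, 10, 11, 12, 13, 14, 15, 16, 17, 18, 19}
A = {1, 2, 4, 5, 7, 9, 11, 13, 15, 16, 18, 19}
Aᶜ = {3, 6, 8, 10, 12, 14, 17}

Aᶜ = {3, 6, 8, 10, 12, 14, 17}


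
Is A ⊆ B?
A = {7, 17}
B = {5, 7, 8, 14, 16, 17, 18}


A ⊆ B means every element of A is in B.
All elements of A are in B.
So A ⊆ B.

Yes, A ⊆ B


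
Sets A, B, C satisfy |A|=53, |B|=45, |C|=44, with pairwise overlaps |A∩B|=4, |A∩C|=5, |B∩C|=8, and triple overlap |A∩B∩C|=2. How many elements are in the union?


|A∪B∪C| = |A|+|B|+|C| - |A∩B|-|A∩C|-|B∩C| + |A∩B∩C|
= 53+45+44 - 4-5-8 + 2
= 142 - 17 + 2
= 127

|A ∪ B ∪ C| = 127


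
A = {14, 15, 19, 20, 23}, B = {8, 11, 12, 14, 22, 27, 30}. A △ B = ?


A △ B = (A \ B) ∪ (B \ A) = elements in exactly one of A or B
A \ B = {15, 19, 20, 23}
B \ A = {8, 11, 12, 22, 27, 30}
A △ B = {8, 11, 12, 15, 19, 20, 22, 23, 27, 30}

A △ B = {8, 11, 12, 15, 19, 20, 22, 23, 27, 30}


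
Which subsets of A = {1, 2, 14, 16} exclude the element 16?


A subset of A that omits 16 is a subset of A \ {16}, so there are 2^(n-1) = 2^3 = 8 of them.
Subsets excluding 16: ∅, {1}, {2}, {14}, {1, 2}, {1, 14}, {2, 14}, {1, 2, 14}

Subsets excluding 16 (8 total): ∅, {1}, {2}, {14}, {1, 2}, {1, 14}, {2, 14}, {1, 2, 14}


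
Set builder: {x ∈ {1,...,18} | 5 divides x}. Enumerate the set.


Checking each candidate:
Condition: multiples of 5 in {1,...,18}
Result = {5, 10, 15}

{5, 10, 15}


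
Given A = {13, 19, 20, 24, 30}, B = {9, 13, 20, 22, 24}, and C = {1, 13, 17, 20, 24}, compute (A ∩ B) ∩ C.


A ∩ B = {13, 20, 24}
(A ∩ B) ∩ C = {13, 20, 24}

A ∩ B ∩ C = {13, 20, 24}


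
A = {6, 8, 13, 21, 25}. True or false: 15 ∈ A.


A = {6, 8, 13, 21, 25}
Checking if 15 is in A
15 is not in A → False

15 ∉ A


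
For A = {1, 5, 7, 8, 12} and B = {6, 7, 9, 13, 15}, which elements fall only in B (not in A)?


A = {1, 5, 7, 8, 12}
B = {6, 7, 9, 13, 15}
Region: only in B (not in A)
Elements: {6, 9, 13, 15}

Elements only in B (not in A): {6, 9, 13, 15}


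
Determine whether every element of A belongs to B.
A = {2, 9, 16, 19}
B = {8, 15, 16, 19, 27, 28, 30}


A ⊆ B means every element of A is in B.
Elements in A not in B: {2, 9}
So A ⊄ B.

No, A ⊄ B


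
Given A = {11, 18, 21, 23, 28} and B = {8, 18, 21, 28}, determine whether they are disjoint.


Disjoint means A ∩ B = ∅.
A ∩ B = {18, 21, 28}
A ∩ B ≠ ∅, so A and B are NOT disjoint.

No, A and B are not disjoint (A ∩ B = {18, 21, 28})


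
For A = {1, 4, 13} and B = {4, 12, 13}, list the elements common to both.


A ∩ B = elements in both A and B
A = {1, 4, 13}
B = {4, 12, 13}
A ∩ B = {4, 13}

A ∩ B = {4, 13}


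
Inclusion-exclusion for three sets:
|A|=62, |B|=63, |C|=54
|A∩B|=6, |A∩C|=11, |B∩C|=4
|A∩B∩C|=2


|A∪B∪C| = |A|+|B|+|C| - |A∩B|-|A∩C|-|B∩C| + |A∩B∩C|
= 62+63+54 - 6-11-4 + 2
= 179 - 21 + 2
= 160

|A ∪ B ∪ C| = 160


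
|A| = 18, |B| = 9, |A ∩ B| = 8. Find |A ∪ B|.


|A ∪ B| = |A| + |B| - |A ∩ B|
= 18 + 9 - 8
= 19

|A ∪ B| = 19


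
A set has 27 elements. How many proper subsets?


Total subsets = 2^n = 2^27 = 134217728
Proper subsets exclude the set itself: 2^n - 1
= 134217728 - 1
= 134217727

Number of proper subsets = 134217727


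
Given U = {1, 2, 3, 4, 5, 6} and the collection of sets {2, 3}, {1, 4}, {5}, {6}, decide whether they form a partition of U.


A partition requires: (1) non-empty parts, (2) pairwise disjoint, (3) union = U
Parts: {2, 3}, {1, 4}, {5}, {6}
Union of parts: {1, 2, 3, 4, 5, 6}
U = {1, 2, 3, 4, 5, 6}
All non-empty? True
Pairwise disjoint? True
Covers U? True

Yes, valid partition


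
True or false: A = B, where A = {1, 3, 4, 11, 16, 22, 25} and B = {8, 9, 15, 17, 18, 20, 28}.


Two sets are equal iff they have exactly the same elements.
A = {1, 3, 4, 11, 16, 22, 25}
B = {8, 9, 15, 17, 18, 20, 28}
Differences: {1, 3, 4, 8, 9, 11, 15, 16, 17, 18, 20, 22, 25, 28}
A ≠ B

No, A ≠ B


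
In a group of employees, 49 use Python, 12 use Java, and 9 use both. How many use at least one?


|A ∪ B| = |A| + |B| - |A ∩ B|
= 49 + 12 - 9
= 52

|A ∪ B| = 52


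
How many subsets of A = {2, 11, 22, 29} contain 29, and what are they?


A subset of A contains 29 iff the remaining 3 elements form any subset of A \ {29}.
Count: 2^(n-1) = 2^3 = 8
Subsets containing 29: {29}, {2, 29}, {11, 29}, {22, 29}, {2, 11, 29}, {2, 22, 29}, {11, 22, 29}, {2, 11, 22, 29}

Subsets containing 29 (8 total): {29}, {2, 29}, {11, 29}, {22, 29}, {2, 11, 29}, {2, 22, 29}, {11, 22, 29}, {2, 11, 22, 29}


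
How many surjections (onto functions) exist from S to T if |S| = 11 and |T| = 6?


n = |S| = 11, k = |T| = 6. Surjections via inclusion-exclusion:
S(n,k) = Σ(-1)^i × C(k,i) × (k-i)^n, i=0 to k
i=0: (-1)^0×C(6,0)×6^11 = 362797056
i=1: (-1)^1×C(6,1)×5^11 = -292968750
i=2: (-1)^2×C(6,2)×4^11 = 62914560
i=3: (-1)^3×C(6,3)×3^11 = -3542940
i=4: (-1)^4×C(6,4)×2^11 = 30720
i=5: (-1)^5×C(6,5)×1^11 = -6
i=6: (-1)^6×C(6,6)×0^11 = 0
Total = 129230640

Number of surjections = 129230640


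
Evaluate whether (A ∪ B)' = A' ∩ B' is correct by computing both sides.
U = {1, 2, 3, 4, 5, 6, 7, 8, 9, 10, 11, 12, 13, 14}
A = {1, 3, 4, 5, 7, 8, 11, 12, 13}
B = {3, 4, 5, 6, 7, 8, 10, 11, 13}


LHS: A ∪ B = {1, 3, 4, 5, 6, 7, 8, 10, 11, 12, 13}
(A ∪ B)' = U \ (A ∪ B) = {2, 9, 14}
A' = {2, 6, 9, 10, 14}, B' = {1, 2, 9, 12, 14}
Claimed RHS: A' ∩ B' = {2, 9, 14}
Identity is VALID: LHS = RHS = {2, 9, 14} ✓

Identity is valid. (A ∪ B)' = A' ∩ B' = {2, 9, 14}


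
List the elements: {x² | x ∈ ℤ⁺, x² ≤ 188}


Checking each candidate:
Condition: positive perfect squares ≤ 188
Result = {1, 4, 9, 16, 25, 36, 49, 64, 81, 100, 121, 144, 169}

{1, 4, 9, 16, 25, 36, 49, 64, 81, 100, 121, 144, 169}


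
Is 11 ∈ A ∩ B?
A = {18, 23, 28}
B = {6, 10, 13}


A = {18, 23, 28}, B = {6, 10, 13}
A ∩ B = elements in both A and B
A ∩ B = ∅
Checking if 11 ∈ A ∩ B
11 is not in A ∩ B → False

11 ∉ A ∩ B


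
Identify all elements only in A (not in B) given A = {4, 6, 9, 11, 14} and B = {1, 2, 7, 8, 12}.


A = {4, 6, 9, 11, 14}
B = {1, 2, 7, 8, 12}
Region: only in A (not in B)
Elements: {4, 6, 9, 11, 14}

Elements only in A (not in B): {4, 6, 9, 11, 14}


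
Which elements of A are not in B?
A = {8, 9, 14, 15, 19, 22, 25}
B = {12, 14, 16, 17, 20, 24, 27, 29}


A \ B = elements in A but not in B
A = {8, 9, 14, 15, 19, 22, 25}
B = {12, 14, 16, 17, 20, 24, 27, 29}
Remove from A any elements in B
A \ B = {8, 9, 15, 19, 22, 25}

A \ B = {8, 9, 15, 19, 22, 25}


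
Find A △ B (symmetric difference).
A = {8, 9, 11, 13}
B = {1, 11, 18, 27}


A △ B = (A \ B) ∪ (B \ A) = elements in exactly one of A or B
A \ B = {8, 9, 13}
B \ A = {1, 18, 27}
A △ B = {1, 8, 9, 13, 18, 27}

A △ B = {1, 8, 9, 13, 18, 27}


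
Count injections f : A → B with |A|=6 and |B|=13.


An injection sends each of |A| = 6 inputs to a distinct output in B.
# injections = |B|·(|B|-1)·…·(|B|-|A|+1) = 13! / (13 - 6)!
= 13 × 12 × 11 × 10 × 9 × 8
= 1235520

Number of injections = 1235520


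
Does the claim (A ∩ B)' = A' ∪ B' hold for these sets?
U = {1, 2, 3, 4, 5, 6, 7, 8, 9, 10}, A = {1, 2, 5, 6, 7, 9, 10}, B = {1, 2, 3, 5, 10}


LHS: A ∩ B = {1, 2, 5, 10}
(A ∩ B)' = U \ (A ∩ B) = {3, 4, 6, 7, 8, 9}
A' = {3, 4, 8}, B' = {4, 6, 7, 8, 9}
Claimed RHS: A' ∪ B' = {3, 4, 6, 7, 8, 9}
Identity is VALID: LHS = RHS = {3, 4, 6, 7, 8, 9} ✓

Identity is valid. (A ∩ B)' = A' ∪ B' = {3, 4, 6, 7, 8, 9}


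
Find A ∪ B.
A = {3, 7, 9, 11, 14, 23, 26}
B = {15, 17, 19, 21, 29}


A ∪ B = all elements in A or B (or both)
A = {3, 7, 9, 11, 14, 23, 26}
B = {15, 17, 19, 21, 29}
A ∪ B = {3, 7, 9, 11, 14, 15, 17, 19, 21, 23, 26, 29}

A ∪ B = {3, 7, 9, 11, 14, 15, 17, 19, 21, 23, 26, 29}


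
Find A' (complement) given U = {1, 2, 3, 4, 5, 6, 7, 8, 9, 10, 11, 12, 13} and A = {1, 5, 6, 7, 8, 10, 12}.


Aᶜ = U \ A = elements in U but not in A
U = {1, 2, 3, 4, 5, 6, 7, 8, 9, 10, 11, 12, 13}
A = {1, 5, 6, 7, 8, 10, 12}
Aᶜ = {2, 3, 4, 9, 11, 13}

Aᶜ = {2, 3, 4, 9, 11, 13}


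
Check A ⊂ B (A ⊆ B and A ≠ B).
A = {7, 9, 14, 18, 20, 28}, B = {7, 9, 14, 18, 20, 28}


A ⊂ B requires: A ⊆ B AND A ≠ B.
A ⊆ B? Yes
A = B? Yes
A = B, so A is not a PROPER subset.

No, A is not a proper subset of B


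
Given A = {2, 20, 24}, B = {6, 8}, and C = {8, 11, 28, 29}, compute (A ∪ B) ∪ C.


A ∪ B = {2, 6, 8, 20, 24}
(A ∪ B) ∪ C = {2, 6, 8, 11, 20, 24, 28, 29}

A ∪ B ∪ C = {2, 6, 8, 11, 20, 24, 28, 29}


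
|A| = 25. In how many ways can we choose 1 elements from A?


C(n,k) = n! / (k!(n-k)!)
C(25,1) = 25! / (1!24!)
= 25

C(25,1) = 25


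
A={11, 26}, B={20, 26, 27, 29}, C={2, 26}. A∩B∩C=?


A ∩ B = {26}
(A ∩ B) ∩ C = {26}

A ∩ B ∩ C = {26}


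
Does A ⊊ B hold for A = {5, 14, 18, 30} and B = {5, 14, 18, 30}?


A ⊂ B requires: A ⊆ B AND A ≠ B.
A ⊆ B? Yes
A = B? Yes
A = B, so A is not a PROPER subset.

No, A is not a proper subset of B


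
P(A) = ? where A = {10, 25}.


|A| = 2, so |P(A)| = 2^2 = 4
Enumerate subsets by cardinality (0 to 2):
∅, {10}, {25}, {10, 25}

P(A) has 4 subsets: ∅, {10}, {25}, {10, 25}


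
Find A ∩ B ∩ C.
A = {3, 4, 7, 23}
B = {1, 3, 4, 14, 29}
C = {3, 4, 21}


A ∩ B = {3, 4}
(A ∩ B) ∩ C = {3, 4}

A ∩ B ∩ C = {3, 4}


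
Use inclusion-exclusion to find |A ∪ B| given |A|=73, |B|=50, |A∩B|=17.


|A ∪ B| = |A| + |B| - |A ∩ B|
= 73 + 50 - 17
= 106

|A ∪ B| = 106


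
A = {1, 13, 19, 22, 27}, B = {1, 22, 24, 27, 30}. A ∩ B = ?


A ∩ B = elements in both A and B
A = {1, 13, 19, 22, 27}
B = {1, 22, 24, 27, 30}
A ∩ B = {1, 22, 27}

A ∩ B = {1, 22, 27}


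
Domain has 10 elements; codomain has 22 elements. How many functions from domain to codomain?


Each of |A| = 10 inputs maps to any of |B| = 22 outputs.
# functions = |B|^|A| = 22^10
= 26559922791424

Number of functions = 26559922791424


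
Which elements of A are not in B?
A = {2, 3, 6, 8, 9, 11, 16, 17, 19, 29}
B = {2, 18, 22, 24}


A \ B = elements in A but not in B
A = {2, 3, 6, 8, 9, 11, 16, 17, 19, 29}
B = {2, 18, 22, 24}
Remove from A any elements in B
A \ B = {3, 6, 8, 9, 11, 16, 17, 19, 29}

A \ B = {3, 6, 8, 9, 11, 16, 17, 19, 29}


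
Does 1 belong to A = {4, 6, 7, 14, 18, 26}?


A = {4, 6, 7, 14, 18, 26}
Checking if 1 is in A
1 is not in A → False

1 ∉ A


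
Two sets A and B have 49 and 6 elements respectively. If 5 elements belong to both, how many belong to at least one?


|A ∪ B| = |A| + |B| - |A ∩ B|
= 49 + 6 - 5
= 50

|A ∪ B| = 50
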